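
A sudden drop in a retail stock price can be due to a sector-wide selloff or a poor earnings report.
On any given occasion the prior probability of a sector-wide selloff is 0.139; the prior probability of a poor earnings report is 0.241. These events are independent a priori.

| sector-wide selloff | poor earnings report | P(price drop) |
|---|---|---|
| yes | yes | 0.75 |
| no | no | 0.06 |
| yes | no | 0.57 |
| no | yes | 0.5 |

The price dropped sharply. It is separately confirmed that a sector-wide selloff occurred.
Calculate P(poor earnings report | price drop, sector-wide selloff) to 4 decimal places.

Numerator (weight on configurations with poor earnings report): 0.75*0.241 = 0.180750
Normalizer over all consistent configurations: 0.57*0.759 + 0.75*0.241 = 0.613380
P(poor earnings report | price drop, sector-wide selloff) = 0.180750/0.613380 ≈ 0.2947

P(poor earnings report | price drop, sector-wide selloff) ≈ 0.2947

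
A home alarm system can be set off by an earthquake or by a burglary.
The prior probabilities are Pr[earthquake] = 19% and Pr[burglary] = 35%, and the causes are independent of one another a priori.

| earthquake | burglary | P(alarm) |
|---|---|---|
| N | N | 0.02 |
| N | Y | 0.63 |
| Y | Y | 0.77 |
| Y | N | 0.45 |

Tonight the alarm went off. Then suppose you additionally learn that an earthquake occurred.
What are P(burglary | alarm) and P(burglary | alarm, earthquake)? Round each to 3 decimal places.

Enumerate the 4 (earthquake, burglary) configurations and weight by the priors:
  P(alarm) = 0.02·0.81·0.65 + 0.63·0.81·0.35 + 0.45·0.19·0.65 + 0.77·0.19·0.35
        = 0.010530 + 0.178605 + 0.055575 + 0.051205 = 0.295915
Keeping only the burglary-present terms gives 0.229810, so
  P(burglary | alarm) = 0.229810 / 0.295915 ≈ 0.777

Now also conditioning on earthquake=true:
By total probability over both values of burglary:
  P(alarm | earthquake) = 0.45·0.65 + 0.77·0.35
        = 0.292500 + 0.269500 = 0.562000
Keeping only the burglary-present terms gives 0.269500, so
  P(burglary | alarm, earthquake) = 0.269500 / 0.562000 ≈ 0.480

P(burglary | alarm) ≈ 0.777; P(burglary | alarm, earthquake) ≈ 0.480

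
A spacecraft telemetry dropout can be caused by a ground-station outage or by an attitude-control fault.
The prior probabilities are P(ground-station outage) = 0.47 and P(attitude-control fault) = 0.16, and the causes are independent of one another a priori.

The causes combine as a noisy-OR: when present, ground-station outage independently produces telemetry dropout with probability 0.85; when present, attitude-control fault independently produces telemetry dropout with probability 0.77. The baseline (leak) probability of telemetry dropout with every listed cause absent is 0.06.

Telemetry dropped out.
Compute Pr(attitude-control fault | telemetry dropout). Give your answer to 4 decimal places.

Pr(attitude-control fault | telemetry dropout) ≈ 0.2757

Under noisy-OR, P(telemetry dropout | causes) = 1 − (1−0.06)·∏(1−qᵢ) over the active causes.
P(telemetry dropout) = 0.06*0.53*0.84 + 0.7838*0.53*0.16 + 0.859*0.47*0.84 + 0.96757*0.47*0.16 = 0.026712 + 0.066466 + 0.339133 + 0.072761 = 0.505072
Restricting to configurations with attitude-control fault present: 0.066466 + 0.072761 = 0.139227.
Hence the posterior is 0.139227/0.505072 ≈ 0.2757.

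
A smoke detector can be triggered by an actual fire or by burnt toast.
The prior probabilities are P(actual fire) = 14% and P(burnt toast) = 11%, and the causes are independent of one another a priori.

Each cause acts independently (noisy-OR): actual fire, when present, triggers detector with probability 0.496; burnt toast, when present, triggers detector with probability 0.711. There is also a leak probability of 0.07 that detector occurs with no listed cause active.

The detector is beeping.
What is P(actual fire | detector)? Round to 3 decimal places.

Under noisy-OR, P(detector | causes) = 1 − (1−0.07)·∏(1−qᵢ) over the active causes.
For the numerator, keep only actual fire=true terms: 0.066197 + 0.013314 = 0.079511
Denominator P(detector): 0.07*0.86*0.89 + 0.73123*0.86*0.11 + 0.53128*0.14*0.89 + 0.86454*0.14*0.11 = 0.202263
Posterior = 0.079511 / 0.202263 ≈ 0.393

P(actual fire | detector) ≈ 0.393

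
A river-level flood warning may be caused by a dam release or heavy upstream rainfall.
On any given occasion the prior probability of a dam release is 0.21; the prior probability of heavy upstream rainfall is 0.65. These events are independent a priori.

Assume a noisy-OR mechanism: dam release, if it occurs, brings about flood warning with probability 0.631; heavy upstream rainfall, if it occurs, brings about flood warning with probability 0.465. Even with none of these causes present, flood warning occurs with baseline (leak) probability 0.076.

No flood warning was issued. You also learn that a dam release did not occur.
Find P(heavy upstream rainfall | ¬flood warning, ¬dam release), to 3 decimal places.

Under noisy-OR, P(flood warning | causes) = 1 − (1−0.076)·∏(1−qᵢ) over the active causes.
P(¬flood warning | ¬dam release) = 0.924*0.35 + 0.49434*0.65 = 0.323400 + 0.321321 = 0.644721
Restricting to configurations with heavy upstream rainfall present: 0.49434*0.65 = 0.321321.
So P(heavy upstream rainfall | ¬flood warning, ¬dam release) = 0.321321/0.644721 ≈ 0.498.

P(heavy upstream rainfall | ¬flood warning, ¬dam release) ≈ 0.498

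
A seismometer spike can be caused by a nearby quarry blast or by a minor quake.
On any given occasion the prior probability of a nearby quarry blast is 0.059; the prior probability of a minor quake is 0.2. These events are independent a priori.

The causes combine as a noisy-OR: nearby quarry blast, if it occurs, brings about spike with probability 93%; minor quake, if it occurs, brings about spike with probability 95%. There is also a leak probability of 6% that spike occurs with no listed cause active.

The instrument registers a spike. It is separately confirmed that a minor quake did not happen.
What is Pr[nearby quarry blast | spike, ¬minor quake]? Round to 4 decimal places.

Under noisy-OR, P(spike | causes) = 1 − (1−0.06)·∏(1−qᵢ) over the active causes.
Enumerate both values of nearby quarry blast and weight by the priors:
  P(spike | ¬minor quake) = 0.06*0.941 + 0.9342*0.059
        = 0.056460 + 0.055118 = 0.111578
The terms with nearby quarry blast present sum to 0.055118, so
  P(nearby quarry blast | spike, ¬minor quake) = 0.055118 / 0.111578 ≈ 0.4940

Pr[nearby quarry blast | spike, ¬minor quake] ≈ 0.4940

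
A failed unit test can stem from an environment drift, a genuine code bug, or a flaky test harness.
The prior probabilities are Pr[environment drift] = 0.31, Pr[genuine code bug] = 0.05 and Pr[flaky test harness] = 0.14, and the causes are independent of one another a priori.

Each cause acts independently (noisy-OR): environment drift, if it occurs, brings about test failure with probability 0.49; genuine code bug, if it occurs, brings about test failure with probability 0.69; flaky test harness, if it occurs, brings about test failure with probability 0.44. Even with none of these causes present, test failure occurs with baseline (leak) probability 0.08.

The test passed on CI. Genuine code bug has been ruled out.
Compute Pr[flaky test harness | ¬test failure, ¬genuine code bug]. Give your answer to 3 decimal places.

Under noisy-OR, P(test failure | causes) = 1 − (1−0.08)·∏(1−qᵢ) over the active causes.
Weight on flaky test harness=true, given the evidence: 0.049768 + 0.011403 = 0.061171
Denominator P(¬test failure | ¬genuine code bug): 0.92*0.69*0.86 + 0.5152*0.69*0.14 + 0.4692*0.31*0.86 + 0.262752*0.31*0.14 = 0.732188
Posterior = 0.061171 / 0.732188 ≈ 0.084

Pr[flaky test harness | ¬test failure, ¬genuine code bug] ≈ 0.084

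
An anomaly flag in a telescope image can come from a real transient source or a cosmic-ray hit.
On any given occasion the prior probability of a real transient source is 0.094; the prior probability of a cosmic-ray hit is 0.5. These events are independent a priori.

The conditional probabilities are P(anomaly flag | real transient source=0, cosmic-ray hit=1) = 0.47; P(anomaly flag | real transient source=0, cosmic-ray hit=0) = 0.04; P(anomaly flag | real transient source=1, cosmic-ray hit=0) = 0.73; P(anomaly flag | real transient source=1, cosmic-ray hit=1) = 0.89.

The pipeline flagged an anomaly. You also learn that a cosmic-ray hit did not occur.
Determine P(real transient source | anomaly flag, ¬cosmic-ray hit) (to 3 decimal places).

Enumerate both values of real transient source and weight by the priors:
  P(anomaly flag | ¬cosmic-ray hit) = 0.04×0.906 + 0.73×0.094
        = 0.036240 + 0.068620 = 0.104860
Keeping only the real transient source-present terms gives 0.068620, so
  P(real transient source | anomaly flag, ¬cosmic-ray hit) = 0.068620 / 0.104860 ≈ 0.654

P(real transient source | anomaly flag, ¬cosmic-ray hit) ≈ 0.654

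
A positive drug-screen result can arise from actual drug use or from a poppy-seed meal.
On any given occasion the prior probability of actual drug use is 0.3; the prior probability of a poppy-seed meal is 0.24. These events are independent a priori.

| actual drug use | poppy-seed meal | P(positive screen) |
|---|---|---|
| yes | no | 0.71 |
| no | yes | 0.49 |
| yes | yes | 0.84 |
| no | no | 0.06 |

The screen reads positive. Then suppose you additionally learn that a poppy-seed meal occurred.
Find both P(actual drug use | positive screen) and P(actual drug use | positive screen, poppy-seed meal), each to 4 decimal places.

For the numerator, keep only actual drug use=true terms: 0.161880 + 0.060480 = 0.222360
Denominator P(positive screen): 0.06×0.7×0.76 + 0.49×0.7×0.24 + 0.71×0.3×0.76 + 0.84×0.3×0.24 = 0.336600
P(actual drug use | positive screen) = 0.222360/0.336600 ≈ 0.6606

Now condition on the additional information:
Numerator (weight on configurations with actual drug use): 0.84*0.3 = 0.252000
The normalizing constant is 0.49*0.7 + 0.84*0.3 = 0.595000
Posterior = 0.252000 / 0.595000 ≈ 0.4235
This is intercausal reasoning (explaining away): once poppy-seed meal accounts for the positive screen, actual drug use becomes less likely.

P(actual drug use | positive screen) ≈ 0.6606; P(actual drug use | positive screen, poppy-seed meal) ≈ 0.4235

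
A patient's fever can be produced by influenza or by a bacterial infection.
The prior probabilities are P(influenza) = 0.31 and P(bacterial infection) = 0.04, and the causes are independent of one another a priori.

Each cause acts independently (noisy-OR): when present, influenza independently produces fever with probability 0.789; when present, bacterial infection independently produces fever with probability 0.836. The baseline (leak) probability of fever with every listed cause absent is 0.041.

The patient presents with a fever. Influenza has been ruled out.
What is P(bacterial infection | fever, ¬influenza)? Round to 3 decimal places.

Under noisy-OR, P(fever | causes) = 1 − (1−0.041)·∏(1−qᵢ) over the active causes.
For the numerator, keep only bacterial infection=true terms: 0.842724×0.04 = 0.033709
Denominator P(fever | ¬influenza): 0.041×0.96 + 0.842724×0.04 = 0.073069
P(bacterial infection | fever, ¬influenza) = 0.033709/0.073069 ≈ 0.461

P(bacterial infection | fever, ¬influenza) ≈ 0.461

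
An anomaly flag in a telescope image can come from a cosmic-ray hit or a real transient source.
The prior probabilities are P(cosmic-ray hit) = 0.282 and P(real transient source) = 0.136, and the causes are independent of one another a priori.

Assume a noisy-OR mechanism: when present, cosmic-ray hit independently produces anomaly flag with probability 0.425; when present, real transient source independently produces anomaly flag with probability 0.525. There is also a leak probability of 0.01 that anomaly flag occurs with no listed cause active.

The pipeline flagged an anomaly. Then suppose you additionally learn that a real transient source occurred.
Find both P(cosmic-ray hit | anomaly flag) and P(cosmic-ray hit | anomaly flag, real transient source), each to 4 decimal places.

P(cosmic-ray hit | anomaly flag) ≈ 0.6965; P(cosmic-ray hit | anomaly flag, real transient source) ≈ 0.3510

Under noisy-OR, P(anomaly flag | causes) = 1 − (1−0.01)·∏(1−qᵢ) over the active causes.
Weight on cosmic-ray hit=true, given the evidence: 0.104951 + 0.027982 = 0.132933
The normalizing constant is 0.01·0.718·0.864 + 0.52975·0.718·0.136 + 0.43075·0.282·0.864 + 0.729606·0.282·0.136 = 0.190866
P(cosmic-ray hit | anomaly flag) = 0.132933/0.190866 ≈ 0.6965

Now condition on the additional information:
By total probability over both values of cosmic-ray hit:
  P(anomaly flag | real transient source) = 0.52975·0.718 + 0.729606·0.282
        = 0.380361 + 0.205749 = 0.586110
Configurations with cosmic-ray hit contribute 0.205749, so
  P(cosmic-ray hit | anomaly flag, real transient source) = 0.205749 / 0.586110 ≈ 0.3510
The drop from 0.6965 to 0.3510 is the explaining-away (discounting) effect.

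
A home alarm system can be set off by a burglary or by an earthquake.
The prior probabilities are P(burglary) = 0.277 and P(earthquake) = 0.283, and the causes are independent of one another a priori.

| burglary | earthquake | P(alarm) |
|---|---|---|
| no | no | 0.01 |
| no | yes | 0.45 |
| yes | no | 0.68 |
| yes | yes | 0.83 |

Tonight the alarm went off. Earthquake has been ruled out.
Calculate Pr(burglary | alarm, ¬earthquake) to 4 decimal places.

Pr(burglary | alarm, ¬earthquake) ≈ 0.9630

By total probability over both values of burglary:
  P(alarm | ¬earthquake) = 0.01·0.723 + 0.68·0.277
        = 0.007230 + 0.188360 = 0.195590
Configurations with burglary contribute 0.188360, so
  P(burglary | alarm, ¬earthquake) = 0.188360 / 0.195590 ≈ 0.9630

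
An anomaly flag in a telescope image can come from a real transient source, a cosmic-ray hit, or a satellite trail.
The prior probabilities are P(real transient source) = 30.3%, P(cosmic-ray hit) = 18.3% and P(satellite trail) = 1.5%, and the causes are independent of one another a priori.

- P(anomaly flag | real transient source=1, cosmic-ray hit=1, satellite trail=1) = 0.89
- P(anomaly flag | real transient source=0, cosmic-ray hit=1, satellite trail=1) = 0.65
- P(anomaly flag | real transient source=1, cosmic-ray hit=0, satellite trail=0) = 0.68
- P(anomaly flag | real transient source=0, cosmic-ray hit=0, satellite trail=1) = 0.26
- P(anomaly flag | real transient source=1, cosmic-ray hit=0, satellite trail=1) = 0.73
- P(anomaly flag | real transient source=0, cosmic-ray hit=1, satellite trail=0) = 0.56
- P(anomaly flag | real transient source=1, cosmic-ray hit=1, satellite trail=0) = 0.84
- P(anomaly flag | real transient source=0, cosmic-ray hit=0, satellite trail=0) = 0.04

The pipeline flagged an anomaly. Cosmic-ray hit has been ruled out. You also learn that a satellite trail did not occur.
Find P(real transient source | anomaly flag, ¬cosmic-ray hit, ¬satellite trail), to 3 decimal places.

For the numerator, keep only real transient source=true terms: 0.68*0.303 = 0.206040
Normalizer over all consistent configurations: 0.04*0.697 + 0.68*0.303 = 0.233920
Posterior = 0.206040 / 0.233920 ≈ 0.881

P(real transient source | anomaly flag, ¬cosmic-ray hit, ¬satellite trail) ≈ 0.881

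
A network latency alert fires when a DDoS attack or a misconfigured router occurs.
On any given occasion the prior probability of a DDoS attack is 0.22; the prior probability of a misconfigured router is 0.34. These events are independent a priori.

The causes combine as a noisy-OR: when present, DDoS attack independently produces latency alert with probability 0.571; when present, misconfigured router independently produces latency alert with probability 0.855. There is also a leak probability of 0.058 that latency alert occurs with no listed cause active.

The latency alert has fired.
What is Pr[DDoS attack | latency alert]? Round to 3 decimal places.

Under noisy-OR, P(latency alert | causes) = 1 − (1−0.058)·∏(1−qᵢ) over the active causes.
Weight on DDoS attack=true, given the evidence: 0.086522 + 0.070417 = 0.156939
Denominator P(latency alert): 0.058·0.78·0.66 + 0.86341·0.78·0.34 + 0.595882·0.22·0.66 + 0.941403·0.22·0.34 = 0.415773
Posterior = 0.156939 / 0.415773 ≈ 0.377

Pr[DDoS attack | latency alert] ≈ 0.377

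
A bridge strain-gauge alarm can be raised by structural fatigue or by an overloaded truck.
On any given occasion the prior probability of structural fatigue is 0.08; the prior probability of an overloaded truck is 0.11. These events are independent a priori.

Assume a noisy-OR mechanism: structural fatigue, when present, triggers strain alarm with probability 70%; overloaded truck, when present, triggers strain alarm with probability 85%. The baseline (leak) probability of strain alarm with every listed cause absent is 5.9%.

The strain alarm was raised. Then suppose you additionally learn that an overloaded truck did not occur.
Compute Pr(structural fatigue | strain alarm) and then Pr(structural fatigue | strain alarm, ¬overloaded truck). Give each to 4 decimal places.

Pr(structural fatigue | strain alarm) ≈ 0.3057; Pr(structural fatigue | strain alarm, ¬overloaded truck) ≈ 0.5140

Under noisy-OR, P(strain alarm | causes) = 1 − (1−0.059)·∏(1−qᵢ) over the active causes.
Weight on structural fatigue=true, given the evidence: 0.051100 + 0.008427 = 0.059527
The normalizing constant is 0.059·0.92·0.89 + 0.85885·0.92·0.11 + 0.7177·0.08·0.89 + 0.957655·0.08·0.11 = 0.194752
Posterior = 0.059527 / 0.194752 ≈ 0.3057

Now condition on the additional information:
Weight on structural fatigue=true, given the evidence: 0.7177*0.08 = 0.057416
Normalizer over all consistent configurations: 0.059*0.92 + 0.7177*0.08 = 0.111696
Posterior = 0.057416 / 0.111696 ≈ 0.5140
With overloaded truck excluded, structural fatigue must carry more of the explanatory weight for the strain alarm.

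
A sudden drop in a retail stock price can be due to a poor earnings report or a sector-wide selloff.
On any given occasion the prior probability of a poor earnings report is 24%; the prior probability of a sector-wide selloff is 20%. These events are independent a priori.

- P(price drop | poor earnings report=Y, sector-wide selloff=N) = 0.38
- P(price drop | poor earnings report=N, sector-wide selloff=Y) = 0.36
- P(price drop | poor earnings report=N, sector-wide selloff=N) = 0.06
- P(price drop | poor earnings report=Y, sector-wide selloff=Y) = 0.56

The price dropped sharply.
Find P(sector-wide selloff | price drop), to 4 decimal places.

P(sector-wide selloff | price drop) ≈ 0.4271

Sum P(price drop|·) weighted by the priors over the 4 (poor earnings report, sector-wide selloff) configurations:
  P(price drop) = 0.06·0.76·0.8 + 0.36·0.76·0.2 + 0.38·0.24·0.8 + 0.56·0.24·0.2
        = 0.036480 + 0.054720 + 0.072960 + 0.026880 = 0.191040
The terms with sector-wide selloff present sum to 0.081600, so
  P(sector-wide selloff | price drop) = 0.081600 / 0.191040 ≈ 0.4271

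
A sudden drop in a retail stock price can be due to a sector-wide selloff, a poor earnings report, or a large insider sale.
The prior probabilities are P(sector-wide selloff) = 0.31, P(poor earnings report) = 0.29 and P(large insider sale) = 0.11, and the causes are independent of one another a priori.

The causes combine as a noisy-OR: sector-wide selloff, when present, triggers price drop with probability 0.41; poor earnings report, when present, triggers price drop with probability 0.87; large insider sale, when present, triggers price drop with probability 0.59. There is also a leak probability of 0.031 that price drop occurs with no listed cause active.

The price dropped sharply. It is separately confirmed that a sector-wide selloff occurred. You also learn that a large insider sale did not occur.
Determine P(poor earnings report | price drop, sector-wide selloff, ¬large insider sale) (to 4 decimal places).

P(poor earnings report | price drop, sector-wide selloff, ¬large insider sale) ≈ 0.4689

Under noisy-OR, P(price drop | causes) = 1 − (1−0.031)·∏(1−qᵢ) over the active causes.
By total probability over both values of poor earnings report:
  P(price drop | sector-wide selloff, ¬large insider sale) = 0.42829×0.71 + 0.925678×0.29
        = 0.304086 + 0.268447 = 0.572533
The terms with poor earnings report present sum to 0.268447, so
  P(poor earnings report | price drop, sector-wide selloff, ¬large insider sale) = 0.268447 / 0.572533 ≈ 0.4689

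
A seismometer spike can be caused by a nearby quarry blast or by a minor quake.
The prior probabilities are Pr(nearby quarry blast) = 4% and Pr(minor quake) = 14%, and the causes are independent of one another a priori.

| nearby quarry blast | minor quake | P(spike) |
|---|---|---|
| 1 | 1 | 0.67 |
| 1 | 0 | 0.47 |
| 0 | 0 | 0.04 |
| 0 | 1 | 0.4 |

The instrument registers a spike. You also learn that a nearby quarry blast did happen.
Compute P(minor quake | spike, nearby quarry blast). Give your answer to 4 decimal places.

P(minor quake | spike, nearby quarry blast) ≈ 0.1884

Enumerate both values of minor quake and weight by the priors:
  P(spike | nearby quarry blast) = 0.47*0.86 + 0.67*0.14
        = 0.404200 + 0.093800 = 0.498000
Configurations with minor quake contribute 0.093800, so
  P(minor quake | spike, nearby quarry blast) = 0.093800 / 0.498000 ≈ 0.1884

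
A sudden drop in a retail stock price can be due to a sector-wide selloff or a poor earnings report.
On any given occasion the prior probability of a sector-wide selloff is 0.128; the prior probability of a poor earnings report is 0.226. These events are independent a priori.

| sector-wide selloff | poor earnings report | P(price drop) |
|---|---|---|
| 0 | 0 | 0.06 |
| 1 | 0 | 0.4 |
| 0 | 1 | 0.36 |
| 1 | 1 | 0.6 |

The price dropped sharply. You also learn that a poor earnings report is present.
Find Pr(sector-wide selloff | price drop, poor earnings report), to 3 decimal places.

Pr(sector-wide selloff | price drop, poor earnings report) ≈ 0.197

Numerator (weight on configurations with sector-wide selloff): 0.6×0.128 = 0.076800
Normalizer over all consistent configurations: 0.36×0.872 + 0.6×0.128 = 0.390720
Posterior = 0.076800 / 0.390720 ≈ 0.197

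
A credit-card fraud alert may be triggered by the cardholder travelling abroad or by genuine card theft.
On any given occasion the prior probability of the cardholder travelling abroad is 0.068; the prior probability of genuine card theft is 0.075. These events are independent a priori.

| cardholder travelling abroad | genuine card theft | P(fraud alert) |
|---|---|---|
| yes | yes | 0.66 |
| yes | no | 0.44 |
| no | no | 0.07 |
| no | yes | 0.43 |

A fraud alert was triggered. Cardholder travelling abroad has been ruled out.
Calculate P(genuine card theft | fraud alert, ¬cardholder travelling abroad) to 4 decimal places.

P(genuine card theft | fraud alert, ¬cardholder travelling abroad) ≈ 0.3325

Enumerate both values of genuine card theft and weight by the priors:
  P(fraud alert | ¬cardholder travelling abroad) = 0.07·0.925 + 0.43·0.075
        = 0.064750 + 0.032250 = 0.097000
The terms with genuine card theft present sum to 0.032250, so
  P(genuine card theft | fraud alert, ¬cardholder travelling abroad) = 0.032250 / 0.097000 ≈ 0.3325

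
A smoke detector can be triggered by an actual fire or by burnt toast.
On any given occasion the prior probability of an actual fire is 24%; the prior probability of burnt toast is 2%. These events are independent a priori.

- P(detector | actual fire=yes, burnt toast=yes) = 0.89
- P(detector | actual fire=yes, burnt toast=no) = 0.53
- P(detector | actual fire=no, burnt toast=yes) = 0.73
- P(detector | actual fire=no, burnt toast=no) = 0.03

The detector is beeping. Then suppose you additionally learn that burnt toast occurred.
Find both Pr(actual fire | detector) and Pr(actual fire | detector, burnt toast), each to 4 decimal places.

Pr(actual fire | detector) ≈ 0.7940; Pr(actual fire | detector, burnt toast) ≈ 0.2780

P(detector) = 0.03×0.76×0.98 + 0.73×0.76×0.02 + 0.53×0.24×0.98 + 0.89×0.24×0.02 = 0.022344 + 0.011096 + 0.124656 + 0.004272 = 0.162368
The actual fire-present share is 0.124656 + 0.004272 = 0.128928.
Hence the posterior is 0.128928/0.162368 ≈ 0.7940.

With the extra evidence:
Weight on actual fire=true, given the evidence: 0.89×0.24 = 0.213600
Normalizer over all consistent configurations: 0.73×0.76 + 0.89×0.24 = 0.768400
Posterior = 0.213600 / 0.768400 ≈ 0.2780
— burnt toast explains away the evidence for actual fire.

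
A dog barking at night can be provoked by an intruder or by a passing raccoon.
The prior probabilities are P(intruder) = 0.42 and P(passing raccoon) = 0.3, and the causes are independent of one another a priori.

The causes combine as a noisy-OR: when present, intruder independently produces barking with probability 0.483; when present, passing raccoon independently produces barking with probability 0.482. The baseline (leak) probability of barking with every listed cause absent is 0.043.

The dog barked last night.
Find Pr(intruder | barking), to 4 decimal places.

Pr(intruder | barking) ≈ 0.6972

Under noisy-OR, P(barking | causes) = 1 − (1−0.043)·∏(1−qᵢ) over the active causes.
P(barking) = 0.043·0.58·0.7 + 0.504274·0.58·0.3 + 0.505231·0.42·0.7 + 0.74371·0.42·0.3 = 0.017458 + 0.087744 + 0.148538 + 0.093707 = 0.347447
Of this, 0.242245 comes from 0.148538 + 0.093707 (the intruder=true cases).
Hence the posterior is 0.242245/0.347447 ≈ 0.6972.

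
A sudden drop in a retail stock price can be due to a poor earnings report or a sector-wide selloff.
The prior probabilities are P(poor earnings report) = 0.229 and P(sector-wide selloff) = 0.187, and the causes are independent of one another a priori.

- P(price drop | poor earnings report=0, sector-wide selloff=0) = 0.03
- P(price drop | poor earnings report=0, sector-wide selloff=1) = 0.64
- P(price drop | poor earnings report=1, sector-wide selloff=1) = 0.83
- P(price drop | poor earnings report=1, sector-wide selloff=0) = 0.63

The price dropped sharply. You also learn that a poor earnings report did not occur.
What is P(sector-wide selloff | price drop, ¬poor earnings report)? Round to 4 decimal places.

For the numerator, keep only sector-wide selloff=true terms: 0.64*0.187 = 0.119680
Denominator P(price drop | ¬poor earnings report): 0.03*0.813 + 0.64*0.187 = 0.144070
Posterior = 0.119680 / 0.144070 ≈ 0.8307

P(sector-wide selloff | price drop, ¬poor earnings report) ≈ 0.8307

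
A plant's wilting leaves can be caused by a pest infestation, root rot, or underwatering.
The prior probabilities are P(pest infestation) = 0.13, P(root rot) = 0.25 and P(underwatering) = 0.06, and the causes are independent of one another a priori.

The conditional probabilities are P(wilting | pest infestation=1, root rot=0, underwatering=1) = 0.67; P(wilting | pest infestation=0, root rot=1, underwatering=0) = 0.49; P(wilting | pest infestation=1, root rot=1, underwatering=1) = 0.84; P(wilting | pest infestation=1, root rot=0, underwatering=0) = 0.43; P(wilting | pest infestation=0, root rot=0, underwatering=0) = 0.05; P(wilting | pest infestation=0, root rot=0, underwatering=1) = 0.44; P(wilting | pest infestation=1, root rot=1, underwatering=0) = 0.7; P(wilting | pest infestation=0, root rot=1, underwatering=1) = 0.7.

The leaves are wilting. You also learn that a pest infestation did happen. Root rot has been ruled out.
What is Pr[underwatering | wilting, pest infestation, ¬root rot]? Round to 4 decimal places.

Pr[underwatering | wilting, pest infestation, ¬root rot] ≈ 0.0905

P(wilting | pest infestation, ¬root rot) = 0.43*0.94 + 0.67*0.06 = 0.404200 + 0.040200 = 0.444400
The underwatering-present share is 0.67*0.06 = 0.040200.
So P(underwatering | wilting, pest infestation, ¬root rot) = 0.040200/0.444400 ≈ 0.0905.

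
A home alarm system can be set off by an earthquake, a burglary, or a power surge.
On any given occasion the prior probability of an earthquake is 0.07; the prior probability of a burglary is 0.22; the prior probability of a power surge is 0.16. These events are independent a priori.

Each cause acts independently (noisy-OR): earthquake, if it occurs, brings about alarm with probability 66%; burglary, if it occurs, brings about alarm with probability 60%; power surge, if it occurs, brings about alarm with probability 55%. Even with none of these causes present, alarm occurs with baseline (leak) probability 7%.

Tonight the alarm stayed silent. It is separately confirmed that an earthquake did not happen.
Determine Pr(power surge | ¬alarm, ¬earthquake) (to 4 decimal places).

Under noisy-OR, P(alarm | causes) = 1 − (1−0.07)·∏(1−qᵢ) over the active causes.
By total probability over the 4 (burglary, power surge) configurations:
  P(¬alarm | ¬earthquake) = 0.93·0.78·0.84 + 0.4185·0.78·0.16 + 0.372·0.22·0.84 + 0.1674·0.22·0.16
        = 0.609336 + 0.052229 + 0.068746 + 0.005892 = 0.736203
Configurations with power surge contribute 0.058121, so
  P(power surge | ¬alarm, ¬earthquake) = 0.058121 / 0.736203 ≈ 0.0789

Pr(power surge | ¬alarm, ¬earthquake) ≈ 0.0789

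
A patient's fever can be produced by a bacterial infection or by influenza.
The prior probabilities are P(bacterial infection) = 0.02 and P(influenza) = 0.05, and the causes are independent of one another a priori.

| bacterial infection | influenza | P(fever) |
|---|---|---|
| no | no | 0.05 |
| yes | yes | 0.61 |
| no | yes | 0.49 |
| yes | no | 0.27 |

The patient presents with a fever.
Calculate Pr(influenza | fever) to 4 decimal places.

Numerator (weight on configurations with influenza): 0.024010 + 0.000610 = 0.024620
Normalizer over all consistent configurations: 0.05×0.98×0.95 + 0.49×0.98×0.05 + 0.27×0.02×0.95 + 0.61×0.02×0.05 = 0.076300
Posterior = 0.024620 / 0.076300 ≈ 0.3227

Pr(influenza | fever) ≈ 0.3227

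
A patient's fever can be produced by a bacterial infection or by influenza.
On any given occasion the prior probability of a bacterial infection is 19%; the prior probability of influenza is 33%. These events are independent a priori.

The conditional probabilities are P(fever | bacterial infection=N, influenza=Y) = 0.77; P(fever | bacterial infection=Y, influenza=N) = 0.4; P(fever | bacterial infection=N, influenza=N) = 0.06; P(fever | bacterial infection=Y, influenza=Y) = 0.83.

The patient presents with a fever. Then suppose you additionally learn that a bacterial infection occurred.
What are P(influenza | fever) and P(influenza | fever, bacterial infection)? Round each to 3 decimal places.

P(influenza | fever) ≈ 0.755; P(influenza | fever, bacterial infection) ≈ 0.505

For the numerator, keep only influenza=true terms: 0.205821 + 0.052041 = 0.257862
Normalizer over all consistent configurations: 0.06×0.81×0.67 + 0.77×0.81×0.33 + 0.4×0.19×0.67 + 0.83×0.19×0.33 = 0.341344
Posterior = 0.257862 / 0.341344 ≈ 0.755

With the extra evidence:
Weight on influenza=true, given the evidence: 0.83·0.33 = 0.273900
The normalizing constant is 0.4·0.67 + 0.83·0.33 = 0.541900
P(influenza | fever, bacterial infection) = 0.273900/0.541900 ≈ 0.505
This is intercausal reasoning (explaining away): once bacterial infection accounts for the fever, influenza becomes less likely.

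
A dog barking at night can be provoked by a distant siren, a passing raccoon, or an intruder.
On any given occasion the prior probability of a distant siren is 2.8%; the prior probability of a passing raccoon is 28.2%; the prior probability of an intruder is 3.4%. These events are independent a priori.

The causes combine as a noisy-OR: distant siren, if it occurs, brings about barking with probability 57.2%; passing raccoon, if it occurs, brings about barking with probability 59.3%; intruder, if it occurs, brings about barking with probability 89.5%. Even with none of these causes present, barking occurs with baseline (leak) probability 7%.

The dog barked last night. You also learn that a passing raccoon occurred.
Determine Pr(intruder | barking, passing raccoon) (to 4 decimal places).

Under noisy-OR, P(barking | causes) = 1 − (1−0.07)·∏(1−qᵢ) over the active causes.
By total probability over the 4 (distant siren, intruder) configurations:
  P(barking | passing raccoon) = 0.62149*0.972*0.966 + 0.960256*0.972*0.034 + 0.837998*0.028*0.966 + 0.98299*0.028*0.034
        = 0.583549 + 0.031735 + 0.022666 + 0.000936 = 0.638886
Keeping only the intruder-present terms gives 0.032671, so
  P(intruder | barking, passing raccoon) = 0.032671 / 0.638886 ≈ 0.0511

Pr(intruder | barking, passing raccoon) ≈ 0.0511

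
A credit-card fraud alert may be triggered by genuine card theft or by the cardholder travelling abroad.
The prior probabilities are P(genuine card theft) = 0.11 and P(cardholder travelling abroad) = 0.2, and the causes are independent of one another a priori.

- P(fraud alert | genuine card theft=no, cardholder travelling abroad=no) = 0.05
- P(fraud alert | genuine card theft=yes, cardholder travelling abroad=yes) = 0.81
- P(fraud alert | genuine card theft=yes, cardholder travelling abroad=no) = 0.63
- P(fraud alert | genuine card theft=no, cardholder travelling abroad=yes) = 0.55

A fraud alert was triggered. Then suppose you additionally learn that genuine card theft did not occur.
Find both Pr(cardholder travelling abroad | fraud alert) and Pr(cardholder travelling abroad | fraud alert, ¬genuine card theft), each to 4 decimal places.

P(fraud alert) = 0.05×0.89×0.8 + 0.55×0.89×0.2 + 0.63×0.11×0.8 + 0.81×0.11×0.2 = 0.035600 + 0.097900 + 0.055440 + 0.017820 = 0.206760
Restricting to configurations with cardholder travelling abroad present: 0.097900 + 0.017820 = 0.115720.
P(cardholder travelling abroad | fraud alert) = 0.115720 / 0.206760 ≈ 0.5597

Now also conditioning on genuine card theft≠true:
P(fraud alert | ¬genuine card theft) = 0.05×0.8 + 0.55×0.2 = 0.040000 + 0.110000 = 0.150000
Of this, 0.110000 comes from 0.55×0.2 (the cardholder travelling abroad=true cases).
P(cardholder travelling abroad | fraud alert, ¬genuine card theft) = 0.110000 / 0.150000 ≈ 0.7333
Ruling out genuine card theft raises the posterior on cardholder travelling abroad — the flip side of explaining away.

Pr(cardholder travelling abroad | fraud alert) ≈ 0.5597; Pr(cardholder travelling abroad | fraud alert, ¬genuine card theft) ≈ 0.7333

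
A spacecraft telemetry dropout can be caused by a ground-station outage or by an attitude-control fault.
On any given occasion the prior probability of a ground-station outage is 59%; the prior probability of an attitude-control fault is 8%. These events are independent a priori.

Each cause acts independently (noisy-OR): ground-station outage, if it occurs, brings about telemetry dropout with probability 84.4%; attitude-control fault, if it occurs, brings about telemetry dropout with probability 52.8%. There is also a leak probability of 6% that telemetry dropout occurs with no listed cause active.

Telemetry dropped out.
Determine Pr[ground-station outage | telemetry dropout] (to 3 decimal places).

Under noisy-OR, P(telemetry dropout | causes) = 1 − (1−0.06)·∏(1−qᵢ) over the active causes.
Weight on ground-station outage=true, given the evidence: 0.463204 + 0.043933 = 0.507137
Normalizer over all consistent configurations: 0.06*0.41*0.92 + 0.55632*0.41*0.08 + 0.85336*0.59*0.92 + 0.930786*0.59*0.08 = 0.548016
Posterior = 0.507137 / 0.548016 ≈ 0.925

Pr[ground-station outage | telemetry dropout] ≈ 0.925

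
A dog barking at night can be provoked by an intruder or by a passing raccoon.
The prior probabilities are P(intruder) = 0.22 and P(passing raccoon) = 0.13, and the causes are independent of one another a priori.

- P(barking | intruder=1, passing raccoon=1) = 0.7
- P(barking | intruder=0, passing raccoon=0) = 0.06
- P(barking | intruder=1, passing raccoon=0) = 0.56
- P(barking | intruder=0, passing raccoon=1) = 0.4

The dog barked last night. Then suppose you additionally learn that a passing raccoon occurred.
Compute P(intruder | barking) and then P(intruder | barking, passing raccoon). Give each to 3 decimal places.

P(barking) = 0.06*0.78*0.87 + 0.4*0.78*0.13 + 0.56*0.22*0.87 + 0.7*0.22*0.13 = 0.040716 + 0.040560 + 0.107184 + 0.020020 = 0.208480
The intruder-present share is 0.107184 + 0.020020 = 0.127204.
So P(intruder | barking) = 0.127204/0.208480 ≈ 0.610.

With the extra evidence:
Enumerate both values of intruder and weight by the priors:
  P(barking | passing raccoon) = 0.4·0.78 + 0.7·0.22
        = 0.312000 + 0.154000 = 0.466000
Configurations with intruder contribute 0.154000, so
  P(intruder | barking, passing raccoon) = 0.154000 / 0.466000 ≈ 0.330

P(intruder | barking) ≈ 0.610; P(intruder | barking, passing raccoon) ≈ 0.330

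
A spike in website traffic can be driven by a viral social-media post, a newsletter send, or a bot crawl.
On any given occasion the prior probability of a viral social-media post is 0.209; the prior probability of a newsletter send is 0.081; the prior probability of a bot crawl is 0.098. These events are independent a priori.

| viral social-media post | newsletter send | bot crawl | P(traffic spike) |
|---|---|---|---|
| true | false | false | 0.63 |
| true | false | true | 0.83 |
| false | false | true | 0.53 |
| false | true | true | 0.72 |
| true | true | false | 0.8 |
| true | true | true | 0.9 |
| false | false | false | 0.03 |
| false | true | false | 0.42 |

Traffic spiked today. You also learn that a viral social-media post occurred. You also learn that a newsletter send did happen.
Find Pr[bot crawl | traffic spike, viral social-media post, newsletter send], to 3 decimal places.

P(traffic spike | viral social-media post, newsletter send) = 0.8×0.902 + 0.9×0.098 = 0.721600 + 0.088200 = 0.809800
Of this, 0.088200 comes from 0.9×0.098 (the bot crawl=true cases).
So P(bot crawl | traffic spike, viral social-media post, newsletter send) = 0.088200/0.809800 ≈ 0.109.

Pr[bot crawl | traffic spike, viral social-media post, newsletter send] ≈ 0.109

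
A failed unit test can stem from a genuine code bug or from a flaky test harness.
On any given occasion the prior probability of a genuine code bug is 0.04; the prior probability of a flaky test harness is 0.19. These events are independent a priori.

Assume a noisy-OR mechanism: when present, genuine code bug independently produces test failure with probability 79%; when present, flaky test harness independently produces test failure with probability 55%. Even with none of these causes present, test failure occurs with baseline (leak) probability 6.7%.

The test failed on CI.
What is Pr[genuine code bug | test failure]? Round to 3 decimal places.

Under noisy-OR, P(test failure | causes) = 1 − (1−0.067)·∏(1−qᵢ) over the active causes.
Weight on genuine code bug=true, given the evidence: 0.026052 + 0.006930 = 0.032982
The normalizing constant is 0.067*0.96*0.81 + 0.58015*0.96*0.19 + 0.80407*0.04*0.81 + 0.911832*0.04*0.19 = 0.190900
Posterior = 0.032982 / 0.190900 ≈ 0.173

Pr[genuine code bug | test failure] ≈ 0.173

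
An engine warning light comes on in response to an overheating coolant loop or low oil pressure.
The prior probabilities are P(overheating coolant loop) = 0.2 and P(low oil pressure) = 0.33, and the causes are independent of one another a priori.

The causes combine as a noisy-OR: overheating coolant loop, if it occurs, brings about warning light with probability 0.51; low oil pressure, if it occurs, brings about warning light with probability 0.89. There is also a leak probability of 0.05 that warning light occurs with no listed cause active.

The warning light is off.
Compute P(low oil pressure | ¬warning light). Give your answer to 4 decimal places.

Under noisy-OR, P(warning light | causes) = 1 − (1−0.05)·∏(1−qᵢ) over the active causes.
P(¬warning light) = 0.95·0.8·0.67 + 0.1045·0.8·0.33 + 0.4655·0.2·0.67 + 0.051205·0.2·0.33 = 0.509200 + 0.027588 + 0.062377 + 0.003380 = 0.602545
Of this, 0.030968 comes from 0.027588 + 0.003380 (the low oil pressure=true cases).
Hence the posterior is 0.030968/0.602545 ≈ 0.0514.

P(low oil pressure | ¬warning light) ≈ 0.0514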